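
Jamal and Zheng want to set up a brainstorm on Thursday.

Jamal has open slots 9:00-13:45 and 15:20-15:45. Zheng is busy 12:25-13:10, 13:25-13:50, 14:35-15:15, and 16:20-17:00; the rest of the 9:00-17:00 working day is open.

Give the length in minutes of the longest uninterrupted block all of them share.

Zheng free within 09:00–17:00: 09:00–12:25, 13:10–13:25, 13:50–14:35, 15:15–16:20.
Jamal ∩ Zheng: 09:00–12:25, 13:10–13:25, 15:20–15:45.
Common window lengths: 205, 15, 25 min; longest is 205.

205 minutes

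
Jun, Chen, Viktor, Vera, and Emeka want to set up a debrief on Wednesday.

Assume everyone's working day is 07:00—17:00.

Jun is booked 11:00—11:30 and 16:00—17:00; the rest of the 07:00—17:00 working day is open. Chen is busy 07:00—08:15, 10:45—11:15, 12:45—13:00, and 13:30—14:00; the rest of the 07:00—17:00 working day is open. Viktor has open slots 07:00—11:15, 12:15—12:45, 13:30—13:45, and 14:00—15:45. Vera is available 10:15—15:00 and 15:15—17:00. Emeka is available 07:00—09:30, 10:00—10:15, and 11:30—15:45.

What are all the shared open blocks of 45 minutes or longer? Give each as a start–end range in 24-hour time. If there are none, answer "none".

14:00–15:00

Jun free within 07:00–17:00: 07:00–11:00, 11:30–16:00.
Chen free within 07:00–17:00: 08:15–10:45, 11:15–12:45, 13:00–13:30, 14:00–17:00.
Jun ∩ Chen: 08:15–10:45, 11:30–12:45, 13:00–13:30, 14:00–16:00.
Jun ∩ Chen ∩ Viktor: 08:15–10:45, 12:15–12:45, 14:00–15:45.
Jun ∩ Chen ∩ Viktor ∩ Vera: 10:15–10:45, 12:15–12:45, 14:00–15:00, 15:15–15:45.
Jun ∩ Chen ∩ Viktor ∩ Vera ∩ Emeka: 12:15–12:45, 14:00–15:00, 15:15–15:45.
Windows ≥ 45 min: 14:00–15:00.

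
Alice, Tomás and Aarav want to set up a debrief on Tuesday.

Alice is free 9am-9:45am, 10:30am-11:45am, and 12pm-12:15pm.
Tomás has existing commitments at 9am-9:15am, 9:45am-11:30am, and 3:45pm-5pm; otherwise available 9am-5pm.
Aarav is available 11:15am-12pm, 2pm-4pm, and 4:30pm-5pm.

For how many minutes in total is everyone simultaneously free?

15 minutes

Tomás free within 09:00–17:00: 09:15–09:45, 11:30–15:45.
Alice ∩ Tomás: 09:15–09:45, 11:30–11:45, 12:00–12:15.
Alice ∩ Tomás ∩ Aarav: 11:30–11:45.
Total common minutes: 15.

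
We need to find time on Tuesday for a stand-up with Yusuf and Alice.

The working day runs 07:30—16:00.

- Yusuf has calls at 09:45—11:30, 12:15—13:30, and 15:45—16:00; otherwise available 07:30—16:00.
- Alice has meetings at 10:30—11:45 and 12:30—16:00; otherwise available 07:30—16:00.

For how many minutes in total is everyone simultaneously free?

165 minutes

Yusuf free within 07:30–16:00: 07:30–09:45, 11:30–12:15, 13:30–15:45.
Alice free within 07:30–16:00: 07:30–10:30, 11:45–12:30.
Yusuf ∩ Alice: 07:30–09:45, 11:45–12:15.
Total common minutes: 135 + 30 = 165.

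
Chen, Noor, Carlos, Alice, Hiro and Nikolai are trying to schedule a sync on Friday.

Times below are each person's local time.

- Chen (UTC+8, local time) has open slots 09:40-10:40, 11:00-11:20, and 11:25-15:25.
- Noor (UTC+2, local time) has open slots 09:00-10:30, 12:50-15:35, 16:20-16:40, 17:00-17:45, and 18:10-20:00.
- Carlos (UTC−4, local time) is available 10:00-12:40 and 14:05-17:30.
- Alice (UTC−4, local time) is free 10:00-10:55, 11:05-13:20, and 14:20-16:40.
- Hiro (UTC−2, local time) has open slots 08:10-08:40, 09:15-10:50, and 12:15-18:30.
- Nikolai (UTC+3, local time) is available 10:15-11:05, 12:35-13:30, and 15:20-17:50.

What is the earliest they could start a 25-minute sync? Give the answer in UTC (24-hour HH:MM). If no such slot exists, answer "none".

Chen → UTC: 01:40–02:40, 03:00–03:20, 03:25–07:25.
Noor → UTC: 07:00–08:30, 10:50–13:35, 14:20–14:40, 15:00–15:45, 16:10–18:00.
Carlos → UTC: 14:00–16:40, 18:05–21:30.
Alice → UTC: 14:00–14:55, 15:05–17:20, 18:20–20:40.
Hiro → UTC: 10:10–10:40, 11:15–12:50, 14:15–20:30.
Nikolai → UTC: 07:15–08:05, 09:35–10:30, 12:20–14:50.
Chen ∩ Noor: 07:00–07:25.
Chen ∩ Noor ∩ Carlos: (none).
Chen ∩ Noor ∩ Carlos ∩ Alice: (none).
Chen ∩ Noor ∩ Carlos ∩ Alice ∩ Hiro: (none).
Chen ∩ Noor ∩ Carlos ∩ Alice ∩ Hiro ∩ Nikolai: (none).
Windows ≥ 25 min: (none).

none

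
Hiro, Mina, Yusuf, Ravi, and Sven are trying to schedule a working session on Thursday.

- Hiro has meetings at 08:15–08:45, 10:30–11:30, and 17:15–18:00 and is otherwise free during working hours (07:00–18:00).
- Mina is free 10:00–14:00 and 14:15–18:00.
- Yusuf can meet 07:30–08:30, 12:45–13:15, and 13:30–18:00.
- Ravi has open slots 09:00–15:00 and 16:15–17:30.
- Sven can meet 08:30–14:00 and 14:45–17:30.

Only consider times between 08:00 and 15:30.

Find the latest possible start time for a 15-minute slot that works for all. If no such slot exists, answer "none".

14:45

Hiro free within 07:00–18:00: 07:00–08:15, 08:45–10:30, 11:30–17:15.
Hiro ∩ Mina: 10:00–10:30, 11:30–14:00, 14:15–17:15.
Hiro ∩ Mina ∩ Yusuf: 12:45–13:15, 13:30–14:00, 14:15–17:15.
Hiro ∩ Mina ∩ Yusuf ∩ Ravi: 12:45–13:15, 13:30–14:00, 14:15–15:00, 16:15–17:15.
Hiro ∩ Mina ∩ Yusuf ∩ Ravi ∩ Sven: 12:45–13:15, 13:30–14:00, 14:45–15:00, 16:15–17:15.
Restricted to 08:00–15:30: 12:45–13:15, 13:30–14:00, 14:45–15:00.
Windows ≥ 15 min: 12:45–13:15, 13:30–14:00, 14:45–15:00.
Latest start in the last window 14:45–15:00 is 15:00 − 15 min = 14:45.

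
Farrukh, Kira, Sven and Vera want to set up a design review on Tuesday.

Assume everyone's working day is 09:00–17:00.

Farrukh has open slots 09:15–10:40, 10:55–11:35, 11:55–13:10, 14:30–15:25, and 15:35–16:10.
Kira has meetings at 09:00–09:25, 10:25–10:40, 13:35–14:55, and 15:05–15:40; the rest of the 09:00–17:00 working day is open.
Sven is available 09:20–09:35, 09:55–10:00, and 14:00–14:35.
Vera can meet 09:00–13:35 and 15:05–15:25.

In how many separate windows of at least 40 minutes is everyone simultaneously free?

0

Kira free within 09:00–17:00: 09:25–10:25, 10:40–13:35, 14:55–15:05, 15:40–17:00.
Farrukh ∩ Kira: 09:25–10:25, 10:55–11:35, 11:55–13:10, 14:55–15:05, 15:40–16:10.
Farrukh ∩ Kira ∩ Sven: 09:25–09:35, 09:55–10:00.
Farrukh ∩ Kira ∩ Sven ∩ Vera: 09:25–09:35, 09:55–10:00.
Windows ≥ 40 min: (none).
That's 0 windows.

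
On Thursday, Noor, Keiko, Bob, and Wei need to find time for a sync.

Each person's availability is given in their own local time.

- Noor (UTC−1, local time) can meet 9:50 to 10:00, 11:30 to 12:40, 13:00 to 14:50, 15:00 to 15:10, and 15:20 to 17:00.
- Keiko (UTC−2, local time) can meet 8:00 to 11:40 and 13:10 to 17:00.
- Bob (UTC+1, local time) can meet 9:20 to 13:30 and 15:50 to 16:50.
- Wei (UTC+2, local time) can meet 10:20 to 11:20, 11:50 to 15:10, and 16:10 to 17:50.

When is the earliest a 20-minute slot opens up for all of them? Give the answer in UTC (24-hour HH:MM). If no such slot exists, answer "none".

Noor → UTC: 10:50–11:00, 12:30–13:40, 14:00–15:50, 16:00–16:10, 16:20–18:00.
Keiko → UTC: 10:00–13:40, 15:10–19:00.
Bob → UTC: 08:20–12:30, 14:50–15:50.
Wei → UTC: 08:20–09:20, 09:50–13:10, 14:10–15:50.
Noor ∩ Keiko: 10:50–11:00, 12:30–13:40, 15:10–15:50, 16:00–16:10, 16:20–18:00.
Noor ∩ Keiko ∩ Bob: 10:50–11:00, 15:10–15:50.
Noor ∩ Keiko ∩ Bob ∩ Wei: 10:50–11:00, 15:10–15:50.
Windows ≥ 20 min: 15:10–15:50.
Earliest such window starts at 15:10.

15:10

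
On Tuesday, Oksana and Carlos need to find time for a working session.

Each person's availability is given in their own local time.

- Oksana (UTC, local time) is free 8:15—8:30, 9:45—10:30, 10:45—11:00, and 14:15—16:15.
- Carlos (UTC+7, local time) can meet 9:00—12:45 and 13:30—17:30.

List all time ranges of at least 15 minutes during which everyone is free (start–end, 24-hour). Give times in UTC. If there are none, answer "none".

Oksana → UTC: 08:15–08:30, 09:45–10:30, 10:45–11:00, 14:15–16:15.
Carlos → UTC: 02:00–05:45, 06:30–10:30.
Oksana ∩ Carlos: 08:15–08:30, 09:45–10:30.
Windows ≥ 15 min: 08:15–08:30, 09:45–10:30.

08:15–08:30, 09:45–10:30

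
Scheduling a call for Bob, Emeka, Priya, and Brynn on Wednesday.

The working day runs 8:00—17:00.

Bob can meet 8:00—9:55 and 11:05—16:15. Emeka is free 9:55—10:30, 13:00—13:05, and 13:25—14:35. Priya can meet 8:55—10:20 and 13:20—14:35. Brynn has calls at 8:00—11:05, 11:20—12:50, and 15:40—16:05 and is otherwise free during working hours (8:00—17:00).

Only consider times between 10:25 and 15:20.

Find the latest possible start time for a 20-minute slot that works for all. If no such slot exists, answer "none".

Brynn free within 08:00–17:00: 11:05–11:20, 12:50–15:40, 16:05–17:00.
Bob ∩ Emeka: 13:00–13:05, 13:25–14:35.
Bob ∩ Emeka ∩ Priya: 13:25–14:35.
Bob ∩ Emeka ∩ Priya ∩ Brynn: 13:25–14:35.
Restricted to 10:25–15:20: 13:25–14:35.
Windows ≥ 20 min: 13:25–14:35.
Latest start in the last window 13:25–14:35 is 14:35 − 20 min = 14:15.

14:15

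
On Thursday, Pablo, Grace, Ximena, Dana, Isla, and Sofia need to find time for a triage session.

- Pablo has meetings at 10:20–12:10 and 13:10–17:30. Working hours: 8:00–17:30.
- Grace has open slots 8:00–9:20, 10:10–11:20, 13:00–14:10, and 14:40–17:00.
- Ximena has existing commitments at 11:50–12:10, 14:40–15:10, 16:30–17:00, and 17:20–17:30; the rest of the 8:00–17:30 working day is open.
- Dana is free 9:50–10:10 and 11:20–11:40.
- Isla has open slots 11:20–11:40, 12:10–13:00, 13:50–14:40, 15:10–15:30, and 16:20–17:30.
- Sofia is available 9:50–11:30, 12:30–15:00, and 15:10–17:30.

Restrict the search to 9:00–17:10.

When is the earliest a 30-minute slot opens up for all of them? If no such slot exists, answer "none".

Pablo free within 08:00–17:30: 08:00–10:20, 12:10–13:10.
Ximena free within 08:00–17:30: 08:00–11:50, 12:10–14:40, 15:10–16:30, 17:00–17:20.
Pablo ∩ Grace: 08:00–09:20, 10:10–10:20, 13:00–13:10.
Pablo ∩ Grace ∩ Ximena: 08:00–09:20, 10:10–10:20, 13:00–13:10.
Pablo ∩ Grace ∩ Ximena ∩ Dana: (none).
Pablo ∩ Grace ∩ Ximena ∩ Dana ∩ Isla: (none).
Pablo ∩ Grace ∩ Ximena ∩ Dana ∩ Isla ∩ Sofia: (none).
Restricted to 09:00–17:10: (none).
Windows ≥ 30 min: (none).

none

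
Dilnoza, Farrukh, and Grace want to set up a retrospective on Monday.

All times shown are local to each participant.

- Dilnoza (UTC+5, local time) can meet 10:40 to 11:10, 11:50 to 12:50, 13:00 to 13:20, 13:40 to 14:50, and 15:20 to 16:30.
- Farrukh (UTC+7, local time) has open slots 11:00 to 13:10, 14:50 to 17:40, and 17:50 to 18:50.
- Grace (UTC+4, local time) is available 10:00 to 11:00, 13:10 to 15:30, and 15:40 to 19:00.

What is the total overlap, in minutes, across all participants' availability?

110 minutes

Dilnoza → UTC: 05:40–06:10, 06:50–07:50, 08:00–08:20, 08:40–09:50, 10:20–11:30.
Farrukh → UTC: 04:00–06:10, 07:50–10:40, 10:50–11:50.
Grace → UTC: 06:00–07:00, 09:10–11:30, 11:40–15:00.
Dilnoza ∩ Farrukh: 05:40–06:10, 08:00–08:20, 08:40–09:50, 10:20–10:40, 10:50–11:30.
Dilnoza ∩ Farrukh ∩ Grace: 06:00–06:10, 09:10–09:50, 10:20–10:40, 10:50–11:30.
Total common minutes: 10 + 40 + 20 + 40 = 110.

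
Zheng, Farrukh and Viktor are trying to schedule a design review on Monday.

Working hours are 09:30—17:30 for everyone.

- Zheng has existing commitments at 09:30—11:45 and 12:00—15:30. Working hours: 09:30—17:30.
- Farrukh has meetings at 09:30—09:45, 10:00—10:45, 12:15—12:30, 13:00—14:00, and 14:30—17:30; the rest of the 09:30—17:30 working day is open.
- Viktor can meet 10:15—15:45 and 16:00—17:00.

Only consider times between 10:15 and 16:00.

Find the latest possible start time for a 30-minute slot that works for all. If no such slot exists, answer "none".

Zheng free within 09:30–17:30: 11:45–12:00, 15:30–17:30.
Farrukh free within 09:30–17:30: 09:45–10:00, 10:45–12:15, 12:30–13:00, 14:00–14:30.
Zheng ∩ Farrukh: 11:45–12:00.
Zheng ∩ Farrukh ∩ Viktor: 11:45–12:00.
Restricted to 10:15–16:00: 11:45–12:00.
Windows ≥ 30 min: (none).

none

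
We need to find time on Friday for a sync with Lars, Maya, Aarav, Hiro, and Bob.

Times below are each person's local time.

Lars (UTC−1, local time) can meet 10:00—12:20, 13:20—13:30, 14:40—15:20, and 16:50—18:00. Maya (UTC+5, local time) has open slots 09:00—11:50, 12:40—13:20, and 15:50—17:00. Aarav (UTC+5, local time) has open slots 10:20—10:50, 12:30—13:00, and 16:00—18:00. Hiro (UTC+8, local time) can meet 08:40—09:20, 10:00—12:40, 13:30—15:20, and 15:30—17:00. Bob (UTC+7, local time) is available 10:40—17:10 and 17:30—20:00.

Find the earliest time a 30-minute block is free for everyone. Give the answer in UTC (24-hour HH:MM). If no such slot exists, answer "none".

none

Lars → UTC: 11:00–13:20, 14:20–14:30, 15:40–16:20, 17:50–19:00.
Maya → UTC: 04:00–06:50, 07:40–08:20, 10:50–12:00.
Aarav → UTC: 05:20–05:50, 07:30–08:00, 11:00–13:00.
Hiro → UTC: 00:40–01:20, 02:00–04:40, 05:30–07:20, 07:30–09:00.
Bob → UTC: 03:40–10:10, 10:30–13:00.
Lars ∩ Maya: 11:00–12:00.
Lars ∩ Maya ∩ Aarav: 11:00–12:00.
Lars ∩ Maya ∩ Aarav ∩ Hiro: (none).
Lars ∩ Maya ∩ Aarav ∩ Hiro ∩ Bob: (none).
Windows ≥ 30 min: (none).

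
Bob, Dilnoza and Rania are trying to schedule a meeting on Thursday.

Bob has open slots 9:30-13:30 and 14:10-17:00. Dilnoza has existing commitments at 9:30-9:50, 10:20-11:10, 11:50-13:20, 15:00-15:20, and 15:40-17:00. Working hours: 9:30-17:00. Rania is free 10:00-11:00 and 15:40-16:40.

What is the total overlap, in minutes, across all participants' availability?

20 minutes

Dilnoza free within 09:30–17:00: 09:50–10:20, 11:10–11:50, 13:20–15:00, 15:20–15:40.
Bob ∩ Dilnoza: 09:50–10:20, 11:10–11:50, 13:20–13:30, 14:10–15:00, 15:20–15:40.
Bob ∩ Dilnoza ∩ Rania: 10:00–10:20.
Total common minutes: 20.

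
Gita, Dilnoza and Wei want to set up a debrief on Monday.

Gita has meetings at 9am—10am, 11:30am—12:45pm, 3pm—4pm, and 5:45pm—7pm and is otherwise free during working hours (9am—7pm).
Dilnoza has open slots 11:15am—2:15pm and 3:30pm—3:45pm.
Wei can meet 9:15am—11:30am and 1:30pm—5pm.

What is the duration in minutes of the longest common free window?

Gita free within 09:00–19:00: 10:00–11:30, 12:45–15:00, 16:00–17:45.
Gita ∩ Dilnoza: 11:15–11:30, 12:45–14:15.
Gita ∩ Dilnoza ∩ Wei: 11:15–11:30, 13:30–14:15.
Common window lengths: 15, 45 min; longest is 45.

45 minutes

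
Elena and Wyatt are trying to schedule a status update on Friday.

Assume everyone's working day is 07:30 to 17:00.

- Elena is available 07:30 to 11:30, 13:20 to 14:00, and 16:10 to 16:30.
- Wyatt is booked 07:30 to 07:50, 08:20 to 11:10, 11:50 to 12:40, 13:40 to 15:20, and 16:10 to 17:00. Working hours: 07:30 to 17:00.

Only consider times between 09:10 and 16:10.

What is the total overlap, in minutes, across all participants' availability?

40 minutes

Wyatt free within 07:30–17:00: 07:50–08:20, 11:10–11:50, 12:40–13:40, 15:20–16:10.
Elena ∩ Wyatt: 07:50–08:20, 11:10–11:30, 13:20–13:40.
Restricted to 09:10–16:10: 11:10–11:30, 13:20–13:40.
Total common minutes: 20 + 20 = 40.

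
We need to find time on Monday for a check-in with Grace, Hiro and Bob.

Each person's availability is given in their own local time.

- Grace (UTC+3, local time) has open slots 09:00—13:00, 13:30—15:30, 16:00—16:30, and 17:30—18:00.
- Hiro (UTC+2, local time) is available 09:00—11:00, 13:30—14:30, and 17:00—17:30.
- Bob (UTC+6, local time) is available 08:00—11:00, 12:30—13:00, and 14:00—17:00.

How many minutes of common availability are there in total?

60 minutes

Grace → UTC: 06:00–10:00, 10:30–12:30, 13:00–13:30, 14:30–15:00.
Hiro → UTC: 07:00–09:00, 11:30–12:30, 15:00–15:30.
Bob → UTC: 02:00–05:00, 06:30–07:00, 08:00–11:00.
Grace ∩ Hiro: 07:00–09:00, 11:30–12:30.
Grace ∩ Hiro ∩ Bob: 08:00–09:00.
Total common minutes: 60.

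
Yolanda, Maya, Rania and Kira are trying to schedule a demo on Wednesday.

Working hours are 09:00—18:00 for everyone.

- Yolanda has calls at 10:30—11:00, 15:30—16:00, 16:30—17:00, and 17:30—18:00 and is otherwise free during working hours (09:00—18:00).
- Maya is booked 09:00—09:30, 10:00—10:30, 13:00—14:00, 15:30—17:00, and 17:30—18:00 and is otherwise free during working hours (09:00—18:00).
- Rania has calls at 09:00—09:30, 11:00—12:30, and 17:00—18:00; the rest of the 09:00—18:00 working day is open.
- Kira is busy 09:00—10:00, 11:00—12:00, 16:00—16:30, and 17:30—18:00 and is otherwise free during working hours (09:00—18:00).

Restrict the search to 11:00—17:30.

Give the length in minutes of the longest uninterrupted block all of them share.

Yolanda free within 09:00–18:00: 09:00–10:30, 11:00–15:30, 16:00–16:30, 17:00–17:30.
Maya free within 09:00–18:00: 09:30–10:00, 10:30–13:00, 14:00–15:30, 17:00–17:30.
Rania free within 09:00–18:00: 09:30–11:00, 12:30–17:00.
Kira free within 09:00–18:00: 10:00–11:00, 12:00–16:00, 16:30–17:30.
Yolanda ∩ Maya: 09:30–10:00, 11:00–13:00, 14:00–15:30, 17:00–17:30.
Yolanda ∩ Maya ∩ Rania: 09:30–10:00, 12:30–13:00, 14:00–15:30.
Yolanda ∩ Maya ∩ Rania ∩ Kira: 12:30–13:00, 14:00–15:30.
Restricted to 11:00–17:30: 12:30–13:00, 14:00–15:30.
Common window lengths: 30, 90 min; longest is 90.

90 minutes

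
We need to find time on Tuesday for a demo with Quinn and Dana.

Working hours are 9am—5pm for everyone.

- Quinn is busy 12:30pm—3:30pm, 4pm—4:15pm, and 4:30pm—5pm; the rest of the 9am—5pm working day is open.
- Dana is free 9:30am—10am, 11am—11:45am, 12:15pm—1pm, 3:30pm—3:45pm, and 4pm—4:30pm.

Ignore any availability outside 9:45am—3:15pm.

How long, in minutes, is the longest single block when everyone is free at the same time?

45 minutes

Quinn free within 09:00–17:00: 09:00–12:30, 15:30–16:00, 16:15–16:30.
Quinn ∩ Dana: 09:30–10:00, 11:00–11:45, 12:15–12:30, 15:30–15:45, 16:15–16:30.
Restricted to 09:45–15:15: 09:45–10:00, 11:00–11:45, 12:15–12:30.
Common window lengths: 15, 45, 15 min; longest is 45.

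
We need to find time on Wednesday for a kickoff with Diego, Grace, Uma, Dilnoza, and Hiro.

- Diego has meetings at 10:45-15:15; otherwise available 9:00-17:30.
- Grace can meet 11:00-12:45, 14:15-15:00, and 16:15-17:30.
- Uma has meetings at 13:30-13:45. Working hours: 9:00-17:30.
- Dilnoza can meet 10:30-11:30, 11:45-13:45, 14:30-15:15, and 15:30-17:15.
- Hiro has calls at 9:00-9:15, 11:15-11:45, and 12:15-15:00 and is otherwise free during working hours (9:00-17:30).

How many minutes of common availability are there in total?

Diego free within 09:00–17:30: 09:00–10:45, 15:15–17:30.
Uma free within 09:00–17:30: 09:00–13:30, 13:45–17:30.
Hiro free within 09:00–17:30: 09:15–11:15, 11:45–12:15, 15:00–17:30.
Diego ∩ Grace: 16:15–17:30.
Diego ∩ Grace ∩ Uma: 16:15–17:30.
Diego ∩ Grace ∩ Uma ∩ Dilnoza: 16:15–17:15.
Diego ∩ Grace ∩ Uma ∩ Dilnoza ∩ Hiro: 16:15–17:15.
Total common minutes: 60.

60 minutes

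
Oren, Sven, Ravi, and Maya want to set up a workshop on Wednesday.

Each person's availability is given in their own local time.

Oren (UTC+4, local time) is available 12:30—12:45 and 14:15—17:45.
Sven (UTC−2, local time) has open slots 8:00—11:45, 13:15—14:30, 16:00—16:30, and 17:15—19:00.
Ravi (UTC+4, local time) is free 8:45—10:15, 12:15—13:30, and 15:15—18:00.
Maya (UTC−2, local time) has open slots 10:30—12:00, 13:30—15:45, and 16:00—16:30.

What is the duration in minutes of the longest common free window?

Oren → UTC: 08:30–08:45, 10:15–13:45.
Sven → UTC: 10:00–13:45, 15:15–16:30, 18:00–18:30, 19:15–21:00.
Ravi → UTC: 04:45–06:15, 08:15–09:30, 11:15–14:00.
Maya → UTC: 12:30–14:00, 15:30–17:45, 18:00–18:30.
Oren ∩ Sven: 10:15–13:45.
Oren ∩ Sven ∩ Ravi: 11:15–13:45.
Oren ∩ Sven ∩ Ravi ∩ Maya: 12:30–13:45.
Single common window of 75 minutes.

75 minutes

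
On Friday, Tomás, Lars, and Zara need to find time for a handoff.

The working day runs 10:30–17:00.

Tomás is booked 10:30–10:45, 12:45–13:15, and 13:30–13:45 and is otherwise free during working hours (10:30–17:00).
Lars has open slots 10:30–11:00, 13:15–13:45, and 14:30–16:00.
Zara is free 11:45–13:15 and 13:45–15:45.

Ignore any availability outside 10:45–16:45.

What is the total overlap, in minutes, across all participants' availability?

Tomás free within 10:30–17:00: 10:45–12:45, 13:15–13:30, 13:45–17:00.
Tomás ∩ Lars: 10:45–11:00, 13:15–13:30, 14:30–16:00.
Tomás ∩ Lars ∩ Zara: 14:30–15:45.
Restricted to 10:45–16:45: 14:30–15:45.
Total common minutes: 75.

75 minutes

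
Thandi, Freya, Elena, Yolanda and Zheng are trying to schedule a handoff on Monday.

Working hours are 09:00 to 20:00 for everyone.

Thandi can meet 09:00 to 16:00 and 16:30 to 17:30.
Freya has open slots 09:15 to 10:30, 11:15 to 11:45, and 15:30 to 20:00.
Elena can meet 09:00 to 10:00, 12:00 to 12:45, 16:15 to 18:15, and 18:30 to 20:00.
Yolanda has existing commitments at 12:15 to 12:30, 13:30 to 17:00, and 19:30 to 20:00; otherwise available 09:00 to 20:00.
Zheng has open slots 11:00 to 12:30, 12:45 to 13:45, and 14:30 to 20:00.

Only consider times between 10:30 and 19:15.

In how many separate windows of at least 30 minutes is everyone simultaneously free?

Yolanda free within 09:00–20:00: 09:00–12:15, 12:30–13:30, 17:00–19:30.
Thandi ∩ Freya: 09:15–10:30, 11:15–11:45, 15:30–16:00, 16:30–17:30.
Thandi ∩ Freya ∩ Elena: 09:15–10:00, 16:30–17:30.
Thandi ∩ Freya ∩ Elena ∩ Yolanda: 09:15–10:00, 17:00–17:30.
Thandi ∩ Freya ∩ Elena ∩ Yolanda ∩ Zheng: 17:00–17:30.
Restricted to 10:30–19:15: 17:00–17:30.
Windows ≥ 30 min: 17:00–17:30.
That's 1 window.

1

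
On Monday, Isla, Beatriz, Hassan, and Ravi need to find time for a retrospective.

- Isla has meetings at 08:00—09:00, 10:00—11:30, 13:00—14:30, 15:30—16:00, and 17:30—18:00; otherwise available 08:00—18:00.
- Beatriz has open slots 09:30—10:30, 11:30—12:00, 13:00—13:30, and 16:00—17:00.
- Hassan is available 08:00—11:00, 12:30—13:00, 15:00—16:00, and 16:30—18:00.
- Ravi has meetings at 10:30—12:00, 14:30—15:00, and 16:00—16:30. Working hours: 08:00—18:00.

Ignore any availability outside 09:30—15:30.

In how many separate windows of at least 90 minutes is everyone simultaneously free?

Isla free within 08:00–18:00: 09:00–10:00, 11:30–13:00, 14:30–15:30, 16:00–17:30.
Ravi free within 08:00–18:00: 08:00–10:30, 12:00–14:30, 15:00–16:00, 16:30–18:00.
Isla ∩ Beatriz: 09:30–10:00, 11:30–12:00, 16:00–17:00.
Isla ∩ Beatriz ∩ Hassan: 09:30–10:00, 16:30–17:00.
Isla ∩ Beatriz ∩ Hassan ∩ Ravi: 09:30–10:00, 16:30–17:00.
Restricted to 09:30–15:30: 09:30–10:00.
Windows ≥ 90 min: (none).
That's 0 windows.

0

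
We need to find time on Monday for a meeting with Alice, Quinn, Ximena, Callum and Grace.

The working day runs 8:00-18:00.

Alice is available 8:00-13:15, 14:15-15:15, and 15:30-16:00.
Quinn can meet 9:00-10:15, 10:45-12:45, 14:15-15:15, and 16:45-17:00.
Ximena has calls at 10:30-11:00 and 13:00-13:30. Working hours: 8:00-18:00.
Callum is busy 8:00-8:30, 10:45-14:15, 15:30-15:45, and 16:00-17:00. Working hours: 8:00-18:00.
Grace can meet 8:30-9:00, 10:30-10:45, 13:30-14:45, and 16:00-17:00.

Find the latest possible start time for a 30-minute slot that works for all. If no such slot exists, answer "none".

14:15

Ximena free within 08:00–18:00: 08:00–10:30, 11:00–13:00, 13:30–18:00.
Callum free within 08:00–18:00: 08:30–10:45, 14:15–15:30, 15:45–16:00, 17:00–18:00.
Alice ∩ Quinn: 09:00–10:15, 10:45–12:45, 14:15–15:15.
Alice ∩ Quinn ∩ Ximena: 09:00–10:15, 11:00–12:45, 14:15–15:15.
Alice ∩ Quinn ∩ Ximena ∩ Callum: 09:00–10:15, 14:15–15:15.
Alice ∩ Quinn ∩ Ximena ∩ Callum ∩ Grace: 14:15–14:45.
Windows ≥ 30 min: 14:15–14:45.
Latest start in the last window 14:15–14:45 is 14:45 − 30 min = 14:15.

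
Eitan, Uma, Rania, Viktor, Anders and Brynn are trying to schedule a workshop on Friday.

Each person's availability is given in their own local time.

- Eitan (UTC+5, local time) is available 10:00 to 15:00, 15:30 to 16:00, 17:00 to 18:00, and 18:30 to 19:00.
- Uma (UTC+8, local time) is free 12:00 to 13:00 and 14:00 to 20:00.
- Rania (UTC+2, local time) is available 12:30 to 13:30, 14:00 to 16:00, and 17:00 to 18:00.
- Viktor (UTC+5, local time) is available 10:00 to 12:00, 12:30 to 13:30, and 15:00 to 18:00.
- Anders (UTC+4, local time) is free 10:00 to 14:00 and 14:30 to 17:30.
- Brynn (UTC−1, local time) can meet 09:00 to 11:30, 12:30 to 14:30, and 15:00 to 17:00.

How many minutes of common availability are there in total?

Eitan → UTC: 05:00–10:00, 10:30–11:00, 12:00–13:00, 13:30–14:00.
Uma → UTC: 04:00–05:00, 06:00–12:00.
Rania → UTC: 10:30–11:30, 12:00–14:00, 15:00–16:00.
Viktor → UTC: 05:00–07:00, 07:30–08:30, 10:00–13:00.
Anders → UTC: 06:00–10:00, 10:30–13:30.
Brynn → UTC: 10:00–12:30, 13:30–15:30, 16:00–18:00.
Eitan ∩ Uma: 06:00–10:00, 10:30–11:00.
Eitan ∩ Uma ∩ Rania: 10:30–11:00.
Eitan ∩ Uma ∩ Rania ∩ Viktor: 10:30–11:00.
Eitan ∩ Uma ∩ Rania ∩ Viktor ∩ Anders: 10:30–11:00.
Eitan ∩ Uma ∩ Rania ∩ Viktor ∩ Anders ∩ Brynn: 10:30–11:00.
Total common minutes: 30.

30 minutes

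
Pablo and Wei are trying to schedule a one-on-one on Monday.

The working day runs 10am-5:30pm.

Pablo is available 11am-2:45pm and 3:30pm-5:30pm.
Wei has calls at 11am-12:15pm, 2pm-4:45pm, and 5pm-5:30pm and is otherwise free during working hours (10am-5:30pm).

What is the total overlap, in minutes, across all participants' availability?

120 minutes

Wei free within 10:00–17:30: 10:00–11:00, 12:15–14:00, 16:45–17:00.
Pablo ∩ Wei: 12:15–14:00, 16:45–17:00.
Total common minutes: 105 + 15 = 120.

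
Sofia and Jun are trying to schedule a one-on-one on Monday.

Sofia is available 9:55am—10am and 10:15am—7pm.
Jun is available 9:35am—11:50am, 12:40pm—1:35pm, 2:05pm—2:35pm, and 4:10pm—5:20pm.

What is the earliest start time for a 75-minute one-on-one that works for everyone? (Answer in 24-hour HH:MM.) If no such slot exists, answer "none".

Sofia ∩ Jun: 09:55–10:00, 10:15–11:50, 12:40–13:35, 14:05–14:35, 16:10–17:20.
Windows ≥ 75 min: 10:15–11:50.
Earliest such window starts at 10:15.

10:15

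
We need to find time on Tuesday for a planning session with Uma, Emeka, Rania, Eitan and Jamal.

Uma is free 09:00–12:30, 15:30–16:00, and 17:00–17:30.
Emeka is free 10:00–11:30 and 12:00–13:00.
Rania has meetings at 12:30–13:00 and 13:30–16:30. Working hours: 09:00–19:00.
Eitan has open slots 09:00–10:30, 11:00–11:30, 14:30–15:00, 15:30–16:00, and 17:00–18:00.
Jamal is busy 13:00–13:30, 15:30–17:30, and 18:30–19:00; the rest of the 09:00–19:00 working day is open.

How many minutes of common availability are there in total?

60 minutes

Rania free within 09:00–19:00: 09:00–12:30, 13:00–13:30, 16:30–19:00.
Jamal free within 09:00–19:00: 09:00–13:00, 13:30–15:30, 17:30–18:30.
Uma ∩ Emeka: 10:00–11:30, 12:00–12:30.
Uma ∩ Emeka ∩ Rania: 10:00–11:30, 12:00–12:30.
Uma ∩ Emeka ∩ Rania ∩ Eitan: 10:00–10:30, 11:00–11:30.
Uma ∩ Emeka ∩ Rania ∩ Eitan ∩ Jamal: 10:00–10:30, 11:00–11:30.
Total common minutes: 30 + 30 = 60.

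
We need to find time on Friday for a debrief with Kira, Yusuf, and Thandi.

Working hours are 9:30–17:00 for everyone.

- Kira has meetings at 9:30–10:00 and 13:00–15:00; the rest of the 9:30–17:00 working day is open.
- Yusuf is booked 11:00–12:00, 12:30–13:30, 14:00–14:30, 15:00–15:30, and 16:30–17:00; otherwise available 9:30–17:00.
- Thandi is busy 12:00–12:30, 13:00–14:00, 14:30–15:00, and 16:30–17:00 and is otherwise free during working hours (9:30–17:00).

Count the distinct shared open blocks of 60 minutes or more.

Kira free within 09:30–17:00: 10:00–13:00, 15:00–17:00.
Yusuf free within 09:30–17:00: 09:30–11:00, 12:00–12:30, 13:30–14:00, 14:30–15:00, 15:30–16:30.
Thandi free within 09:30–17:00: 09:30–12:00, 12:30–13:00, 14:00–14:30, 15:00–16:30.
Kira ∩ Yusuf: 10:00–11:00, 12:00–12:30, 15:30–16:30.
Kira ∩ Yusuf ∩ Thandi: 10:00–11:00, 15:30–16:30.
Windows ≥ 60 min: 10:00–11:00, 15:30–16:30.
That's 2 windows.

2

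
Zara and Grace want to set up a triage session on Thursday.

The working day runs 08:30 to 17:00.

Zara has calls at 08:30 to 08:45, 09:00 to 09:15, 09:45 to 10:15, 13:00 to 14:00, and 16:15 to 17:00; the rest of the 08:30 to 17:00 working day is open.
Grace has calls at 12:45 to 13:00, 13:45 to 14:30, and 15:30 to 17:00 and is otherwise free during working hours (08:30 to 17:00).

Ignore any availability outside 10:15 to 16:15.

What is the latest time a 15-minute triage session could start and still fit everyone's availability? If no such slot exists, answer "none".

Zara free within 08:30–17:00: 08:45–09:00, 09:15–09:45, 10:15–13:00, 14:00–16:15.
Grace free within 08:30–17:00: 08:30–12:45, 13:00–13:45, 14:30–15:30.
Zara ∩ Grace: 08:45–09:00, 09:15–09:45, 10:15–12:45, 14:30–15:30.
Restricted to 10:15–16:15: 10:15–12:45, 14:30–15:30.
Windows ≥ 15 min: 10:15–12:45, 14:30–15:30.
Latest start in the last window 14:30–15:30 is 15:30 − 15 min = 15:15.

15:15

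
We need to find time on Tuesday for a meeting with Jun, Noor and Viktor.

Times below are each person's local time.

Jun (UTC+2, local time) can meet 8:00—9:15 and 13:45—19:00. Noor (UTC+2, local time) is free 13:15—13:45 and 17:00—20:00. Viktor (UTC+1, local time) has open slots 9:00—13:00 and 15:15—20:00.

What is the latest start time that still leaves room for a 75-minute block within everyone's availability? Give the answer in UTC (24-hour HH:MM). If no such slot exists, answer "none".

Jun → UTC: 06:00–07:15, 11:45–17:00.
Noor → UTC: 11:15–11:45, 15:00–18:00.
Viktor → UTC: 08:00–12:00, 14:15–19:00.
Jun ∩ Noor: 15:00–17:00.
Jun ∩ Noor ∩ Viktor: 15:00–17:00.
Windows ≥ 75 min: 15:00–17:00.
Latest start in the last window 15:00–17:00 is 17:00 − 75 min = 15:45.

15:45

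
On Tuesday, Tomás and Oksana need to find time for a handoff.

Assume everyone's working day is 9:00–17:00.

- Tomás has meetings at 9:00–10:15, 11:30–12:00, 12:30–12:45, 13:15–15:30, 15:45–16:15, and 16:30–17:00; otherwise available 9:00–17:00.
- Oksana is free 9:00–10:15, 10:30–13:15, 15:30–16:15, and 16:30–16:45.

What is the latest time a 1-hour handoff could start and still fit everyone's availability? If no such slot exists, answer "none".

10:30

Tomás free within 09:00–17:00: 10:15–11:30, 12:00–12:30, 12:45–13:15, 15:30–15:45, 16:15–16:30.
Tomás ∩ Oksana: 10:30–11:30, 12:00–12:30, 12:45–13:15, 15:30–15:45.
Windows ≥ 60 min: 10:30–11:30.
Latest start in the last window 10:30–11:30 is 11:30 − 60 min = 10:30.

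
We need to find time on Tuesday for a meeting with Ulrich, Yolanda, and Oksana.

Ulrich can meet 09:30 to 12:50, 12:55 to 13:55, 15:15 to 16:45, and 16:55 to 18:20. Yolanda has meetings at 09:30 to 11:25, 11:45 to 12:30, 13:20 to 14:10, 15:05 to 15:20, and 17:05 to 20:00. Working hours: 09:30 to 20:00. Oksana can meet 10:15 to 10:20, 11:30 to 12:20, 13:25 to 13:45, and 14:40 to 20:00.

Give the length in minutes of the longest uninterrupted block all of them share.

85 minutes

Yolanda free within 09:30–20:00: 11:25–11:45, 12:30–13:20, 14:10–15:05, 15:20–17:05.
Ulrich ∩ Yolanda: 11:25–11:45, 12:30–12:50, 12:55–13:20, 15:20–16:45, 16:55–17:05.
Ulrich ∩ Yolanda ∩ Oksana: 11:30–11:45, 15:20–16:45, 16:55–17:05.
Common window lengths: 15, 85, 10 min; longest is 85.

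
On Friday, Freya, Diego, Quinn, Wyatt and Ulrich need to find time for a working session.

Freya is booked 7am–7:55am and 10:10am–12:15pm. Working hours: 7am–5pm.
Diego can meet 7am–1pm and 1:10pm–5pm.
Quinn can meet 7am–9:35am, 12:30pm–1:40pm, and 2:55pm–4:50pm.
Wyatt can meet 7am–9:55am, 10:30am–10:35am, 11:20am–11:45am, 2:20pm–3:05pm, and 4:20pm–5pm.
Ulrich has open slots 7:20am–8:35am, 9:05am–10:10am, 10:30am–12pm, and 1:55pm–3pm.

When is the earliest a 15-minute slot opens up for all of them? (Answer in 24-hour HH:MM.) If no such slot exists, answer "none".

07:55

Freya free within 07:00–17:00: 07:55–10:10, 12:15–17:00.
Freya ∩ Diego: 07:55–10:10, 12:15–13:00, 13:10–17:00.
Freya ∩ Diego ∩ Quinn: 07:55–09:35, 12:30–13:00, 13:10–13:40, 14:55–16:50.
Freya ∩ Diego ∩ Quinn ∩ Wyatt: 07:55–09:35, 14:55–15:05, 16:20–16:50.
Freya ∩ Diego ∩ Quinn ∩ Wyatt ∩ Ulrich: 07:55–08:35, 09:05–09:35, 14:55–15:00.
Windows ≥ 15 min: 07:55–08:35, 09:05–09:35.
Earliest such window starts at 07:55.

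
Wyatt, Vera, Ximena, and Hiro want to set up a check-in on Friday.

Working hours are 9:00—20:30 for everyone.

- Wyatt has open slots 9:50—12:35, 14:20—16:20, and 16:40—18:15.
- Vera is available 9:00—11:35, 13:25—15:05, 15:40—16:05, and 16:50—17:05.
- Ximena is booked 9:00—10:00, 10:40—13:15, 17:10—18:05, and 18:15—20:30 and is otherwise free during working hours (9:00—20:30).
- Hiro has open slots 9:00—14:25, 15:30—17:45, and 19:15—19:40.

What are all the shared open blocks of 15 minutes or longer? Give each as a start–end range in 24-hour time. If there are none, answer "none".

10:00–10:40, 15:40–16:05, 16:50–17:05

Ximena free within 09:00–20:30: 10:00–10:40, 13:15–17:10, 18:05–18:15.
Wyatt ∩ Vera: 09:50–11:35, 14:20–15:05, 15:40–16:05, 16:50–17:05.
Wyatt ∩ Vera ∩ Ximena: 10:00–10:40, 14:20–15:05, 15:40–16:05, 16:50–17:05.
Wyatt ∩ Vera ∩ Ximena ∩ Hiro: 10:00–10:40, 14:20–14:25, 15:40–16:05, 16:50–17:05.
Windows ≥ 15 min: 10:00–10:40, 15:40–16:05, 16:50–17:05.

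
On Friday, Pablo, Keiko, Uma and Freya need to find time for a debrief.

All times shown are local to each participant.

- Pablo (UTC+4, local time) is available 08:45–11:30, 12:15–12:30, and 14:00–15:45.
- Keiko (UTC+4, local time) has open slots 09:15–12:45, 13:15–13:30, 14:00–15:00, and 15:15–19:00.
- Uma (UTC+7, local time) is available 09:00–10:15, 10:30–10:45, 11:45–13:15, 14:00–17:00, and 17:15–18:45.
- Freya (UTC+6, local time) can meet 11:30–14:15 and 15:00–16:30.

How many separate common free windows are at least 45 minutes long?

Pablo → UTC: 04:45–07:30, 08:15–08:30, 10:00–11:45.
Keiko → UTC: 05:15–08:45, 09:15–09:30, 10:00–11:00, 11:15–15:00.
Uma → UTC: 02:00–03:15, 03:30–03:45, 04:45–06:15, 07:00–10:00, 10:15–11:45.
Freya → UTC: 05:30–08:15, 09:00–10:30.
Pablo ∩ Keiko: 05:15–07:30, 08:15–08:30, 10:00–11:00, 11:15–11:45.
Pablo ∩ Keiko ∩ Uma: 05:15–06:15, 07:00–07:30, 08:15–08:30, 10:15–11:00, 11:15–11:45.
Pablo ∩ Keiko ∩ Uma ∩ Freya: 05:30–06:15, 07:00–07:30, 10:15–10:30.
Windows ≥ 45 min: 05:30–06:15.
That's 1 window.

1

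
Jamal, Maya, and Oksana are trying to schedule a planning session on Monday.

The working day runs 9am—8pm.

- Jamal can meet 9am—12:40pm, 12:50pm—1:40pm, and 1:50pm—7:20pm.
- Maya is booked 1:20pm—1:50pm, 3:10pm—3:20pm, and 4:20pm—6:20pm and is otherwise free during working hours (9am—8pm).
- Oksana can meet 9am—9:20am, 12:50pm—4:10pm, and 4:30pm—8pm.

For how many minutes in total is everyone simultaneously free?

Maya free within 09:00–20:00: 09:00–13:20, 13:50–15:10, 15:20–16:20, 18:20–20:00.
Jamal ∩ Maya: 09:00–12:40, 12:50–13:20, 13:50–15:10, 15:20–16:20, 18:20–19:20.
Jamal ∩ Maya ∩ Oksana: 09:00–09:20, 12:50–13:20, 13:50–15:10, 15:20–16:10, 18:20–19:20.
Total common minutes: 20 + 30 + 80 + 50 + 60 = 240.

240 minutes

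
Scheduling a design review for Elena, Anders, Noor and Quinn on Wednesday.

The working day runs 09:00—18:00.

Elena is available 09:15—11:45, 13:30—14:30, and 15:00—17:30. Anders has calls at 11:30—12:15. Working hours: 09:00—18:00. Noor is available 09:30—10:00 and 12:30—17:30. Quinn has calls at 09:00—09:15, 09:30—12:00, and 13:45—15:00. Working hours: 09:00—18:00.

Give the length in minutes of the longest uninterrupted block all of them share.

150 minutes

Anders free within 09:00–18:00: 09:00–11:30, 12:15–18:00.
Quinn free within 09:00–18:00: 09:15–09:30, 12:00–13:45, 15:00–18:00.
Elena ∩ Anders: 09:15–11:30, 13:30–14:30, 15:00–17:30.
Elena ∩ Anders ∩ Noor: 09:30–10:00, 13:30–14:30, 15:00–17:30.
Elena ∩ Anders ∩ Noor ∩ Quinn: 13:30–13:45, 15:00–17:30.
Common window lengths: 15, 150 min; longest is 150.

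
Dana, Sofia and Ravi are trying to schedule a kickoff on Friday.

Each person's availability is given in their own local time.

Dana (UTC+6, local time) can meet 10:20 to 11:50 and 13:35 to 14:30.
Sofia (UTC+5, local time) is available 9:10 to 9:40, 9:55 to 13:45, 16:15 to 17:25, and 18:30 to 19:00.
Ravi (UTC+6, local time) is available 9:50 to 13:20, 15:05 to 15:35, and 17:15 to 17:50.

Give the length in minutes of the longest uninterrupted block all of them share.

55 minutes

Dana → UTC: 04:20–05:50, 07:35–08:30.
Sofia → UTC: 04:10–04:40, 04:55–08:45, 11:15–12:25, 13:30–14:00.
Ravi → UTC: 03:50–07:20, 09:05–09:35, 11:15–11:50.
Dana ∩ Sofia: 04:20–04:40, 04:55–05:50, 07:35–08:30.
Dana ∩ Sofia ∩ Ravi: 04:20–04:40, 04:55–05:50.
Common window lengths: 20, 55 min; longest is 55.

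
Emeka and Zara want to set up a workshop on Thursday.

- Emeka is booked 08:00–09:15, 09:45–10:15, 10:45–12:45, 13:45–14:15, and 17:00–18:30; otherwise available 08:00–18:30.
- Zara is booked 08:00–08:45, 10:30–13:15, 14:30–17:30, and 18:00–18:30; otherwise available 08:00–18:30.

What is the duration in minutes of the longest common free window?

Emeka free within 08:00–18:30: 09:15–09:45, 10:15–10:45, 12:45–13:45, 14:15–17:00.
Zara free within 08:00–18:30: 08:45–10:30, 13:15–14:30, 17:30–18:00.
Emeka ∩ Zara: 09:15–09:45, 10:15–10:30, 13:15–13:45, 14:15–14:30.
Common window lengths: 30, 15, 30, 15 min; longest is 30.

30 minutes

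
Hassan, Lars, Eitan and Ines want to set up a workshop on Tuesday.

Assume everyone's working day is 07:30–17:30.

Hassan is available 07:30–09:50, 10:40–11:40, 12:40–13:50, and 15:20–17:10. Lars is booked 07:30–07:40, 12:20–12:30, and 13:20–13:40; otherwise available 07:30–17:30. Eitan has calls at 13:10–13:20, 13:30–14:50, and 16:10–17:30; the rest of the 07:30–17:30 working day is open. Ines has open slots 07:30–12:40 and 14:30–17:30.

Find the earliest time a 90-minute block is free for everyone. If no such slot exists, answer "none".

Lars free within 07:30–17:30: 07:40–12:20, 12:30–13:20, 13:40–17:30.
Eitan free within 07:30–17:30: 07:30–13:10, 13:20–13:30, 14:50–16:10.
Hassan ∩ Lars: 07:40–09:50, 10:40–11:40, 12:40–13:20, 13:40–13:50, 15:20–17:10.
Hassan ∩ Lars ∩ Eitan: 07:40–09:50, 10:40–11:40, 12:40–13:10, 15:20–16:10.
Hassan ∩ Lars ∩ Eitan ∩ Ines: 07:40–09:50, 10:40–11:40, 15:20–16:10.
Windows ≥ 90 min: 07:40–09:50.
Earliest such window starts at 07:40.

07:40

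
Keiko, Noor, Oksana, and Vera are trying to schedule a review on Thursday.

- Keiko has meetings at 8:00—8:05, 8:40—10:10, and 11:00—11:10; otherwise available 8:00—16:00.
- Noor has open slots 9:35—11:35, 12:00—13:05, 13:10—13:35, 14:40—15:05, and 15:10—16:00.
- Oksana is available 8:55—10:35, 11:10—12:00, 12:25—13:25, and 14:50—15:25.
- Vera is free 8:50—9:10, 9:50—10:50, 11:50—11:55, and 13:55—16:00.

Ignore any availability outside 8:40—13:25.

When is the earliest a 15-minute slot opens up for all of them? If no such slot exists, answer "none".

10:10

Keiko free within 08:00–16:00: 08:05–08:40, 10:10–11:00, 11:10–16:00.
Keiko ∩ Noor: 10:10–11:00, 11:10–11:35, 12:00–13:05, 13:10–13:35, 14:40–15:05, 15:10–16:00.
Keiko ∩ Noor ∩ Oksana: 10:10–10:35, 11:10–11:35, 12:25–13:05, 13:10–13:25, 14:50–15:05, 15:10–15:25.
Keiko ∩ Noor ∩ Oksana ∩ Vera: 10:10–10:35, 14:50–15:05, 15:10–15:25.
Restricted to 08:40–13:25: 10:10–10:35.
Windows ≥ 15 min: 10:10–10:35.
Earliest such window starts at 10:10.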